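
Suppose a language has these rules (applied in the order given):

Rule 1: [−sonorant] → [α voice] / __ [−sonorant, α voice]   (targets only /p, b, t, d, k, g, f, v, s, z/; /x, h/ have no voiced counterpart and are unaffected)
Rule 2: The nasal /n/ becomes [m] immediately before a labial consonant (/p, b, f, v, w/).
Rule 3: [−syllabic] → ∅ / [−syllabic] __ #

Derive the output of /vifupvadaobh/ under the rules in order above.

Rule 1 (regressive voicing assimilation): /p/ precedes the voiced obstruent /v/, so it voices to [b] by assimilation. /b/ precedes the voiceless obstruent /h/, so it devoices to [p] by assimilation. /vifupvadaobh/ → vifubvadaoph.
Rule 2 (nasal place assimilation): no segment meets the environment; /vifubvadaoph/ is unchanged.
Rule 3 (final cluster simplification): /h/ is the second consonant of a word-final cluster /ph/, so it deletes. /vifubvadaoph/ → vifubvadaop.

vifubvadaop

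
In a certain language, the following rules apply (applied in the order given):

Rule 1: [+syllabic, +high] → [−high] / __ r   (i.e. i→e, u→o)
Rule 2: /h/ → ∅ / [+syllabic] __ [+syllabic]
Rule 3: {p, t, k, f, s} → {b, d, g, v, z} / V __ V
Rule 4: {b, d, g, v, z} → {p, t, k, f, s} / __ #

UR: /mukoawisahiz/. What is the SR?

Rule 1 (pre-rhotic lowering): no segment meets the environment; /mukoawisahiz/ is unchanged.
Rule 2 (intervocalic h-deletion): /h/ occurs between vowels /a/ and /i/, so it deletes. /mukoawisahiz/ → mukoawisaiz.
Rule 3 (intervocalic voicing): /k/ is a voiceless obstruent between vowels /u/ and /o/, so it voices to [g]. /s/ is a voiceless obstruent between vowels /i/ and /a/, so it voices to [z]. /mukoawisaiz/ → mugoawizaiz.
Rule 4 (final devoicing): /z/ is a voiced obstruent in word-final position, so it devoices to [s]. /mugoawizaiz/ → mugoawizais.

mugoawizais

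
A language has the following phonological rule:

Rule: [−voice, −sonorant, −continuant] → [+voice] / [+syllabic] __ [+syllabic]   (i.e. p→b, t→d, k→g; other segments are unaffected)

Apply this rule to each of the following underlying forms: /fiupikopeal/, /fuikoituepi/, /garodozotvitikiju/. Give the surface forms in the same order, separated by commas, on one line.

fiubigobeal, fuigoiduebi, garodozotvidigiju

/fiupikopeal/: /p/ is a voiceless stop between vowels /u/ and /i/, so it voices to [b]. /k/ is a voiceless stop between vowels /i/ and /o/, so it voices to [g]. /p/ is a voiceless stop between vowels /o/ and /e/, so it voices to [b]. → [fiubigobeal].
/fuikoituepi/: /k/ is a voiceless stop between vowels /i/ and /o/, so it voices to [g]. /t/ is a voiceless stop between vowels /i/ and /u/, so it voices to [d]. /p/ is a voiceless stop between vowels /e/ and /i/, so it voices to [b]. → [fuigoiduebi].
/garodozotvitikiju/: /t/ is a voiceless stop between vowels /i/ and /i/, so it voices to [d]. /k/ is a voiceless stop between vowels /i/ and /i/, so it voices to [g]. → [garodozotvidigiju].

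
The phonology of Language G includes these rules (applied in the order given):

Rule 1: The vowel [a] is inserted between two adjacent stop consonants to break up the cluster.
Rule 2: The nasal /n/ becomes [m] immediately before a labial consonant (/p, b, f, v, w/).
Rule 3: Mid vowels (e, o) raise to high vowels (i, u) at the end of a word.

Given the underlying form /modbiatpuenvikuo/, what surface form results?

modabiatapuemvikuu

Rule 1 (stop-cluster a-epenthesis): /d/ and /b/ form a stop–stop cluster, so [a] is inserted between them. /t/ and /p/ form a stop–stop cluster, so [a] is inserted between them. /modbiatpuenvikuo/ → modabiatapuenvikuo.
Rule 2 (nasal place assimilation): /n/ precedes the labial consonant /v/, so it assimilates in place to [m]. /modabiatapuenvikuo/ → modabiatapuemvikuo.
Rule 3 (final vowel raising): /o/ is a mid vowel in word-final position, so it raises to [u]. /modabiatapuemvikuo/ → modabiatapuemvikuu.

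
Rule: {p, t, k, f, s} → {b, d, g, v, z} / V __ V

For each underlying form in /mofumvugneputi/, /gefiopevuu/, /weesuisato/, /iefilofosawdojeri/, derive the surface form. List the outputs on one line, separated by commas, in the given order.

/mofumvugneputi/: /f/ is a voiceless obstruent between vowels /o/ and /u/, so it voices to [v]. /p/ is a voiceless obstruent between vowels /e/ and /u/, so it voices to [b]. /t/ is a voiceless obstruent between vowels /u/ and /i/, so it voices to [d]. → [movumvugnebudi].
/gefiopevuu/: /f/ is a voiceless obstruent between vowels /e/ and /i/, so it voices to [v]. /p/ is a voiceless obstruent between vowels /o/ and /e/, so it voices to [b]. → [geviobevuu].
/weesuisato/: /s/ is a voiceless obstruent between vowels /e/ and /u/, so it voices to [z]. /s/ is a voiceless obstruent between vowels /i/ and /a/, so it voices to [z]. /t/ is a voiceless obstruent between vowels /a/ and /o/, so it voices to [d]. → [weezuizado].
/iefilofosawdojeri/: /f/ is a voiceless obstruent between vowels /e/ and /i/, so it voices to [v]. /f/ is a voiceless obstruent between vowels /o/ and /o/, so it voices to [v]. /s/ is a voiceless obstruent between vowels /o/ and /a/, so it voices to [z]. → [ievilovozawdojeri].

movumvugnebudi, geviobevuu, weezuizado, ievilovozawdojeri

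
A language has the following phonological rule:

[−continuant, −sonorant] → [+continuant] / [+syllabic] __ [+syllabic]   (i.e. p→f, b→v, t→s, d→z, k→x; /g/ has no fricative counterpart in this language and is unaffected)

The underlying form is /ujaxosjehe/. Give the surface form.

No segment of /ujaxosjehe/ meets the structural description of the rule, so the form surfaces unchanged.

ujaxosjehe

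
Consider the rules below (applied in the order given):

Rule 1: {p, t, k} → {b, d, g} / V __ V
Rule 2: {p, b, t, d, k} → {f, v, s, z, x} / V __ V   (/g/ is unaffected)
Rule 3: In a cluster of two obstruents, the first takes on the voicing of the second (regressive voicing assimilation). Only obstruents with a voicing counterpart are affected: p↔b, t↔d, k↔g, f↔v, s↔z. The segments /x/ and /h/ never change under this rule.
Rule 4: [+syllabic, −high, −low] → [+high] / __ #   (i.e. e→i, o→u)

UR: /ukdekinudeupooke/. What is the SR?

ugdeginuzeuvoogi

Rule 1 (intervocalic voicing): /k/ is a voiceless stop between vowels /e/ and /i/, so it voices to [g]. /p/ is a voiceless stop between vowels /u/ and /o/, so it voices to [b]. /k/ is a voiceless stop between vowels /o/ and /e/, so it voices to [g]. /ukdekinudeupooke/ → ukdeginudeubooge.
Rule 2 (intervocalic spirantization): /d/ is a stop between vowels /u/ and /e/, so it spirantizes to the fricative [z]. /b/ is a stop between vowels /u/ and /o/, so it spirantizes to the fricative [v]. /ukdeginudeubooge/ → ukdeginuzeuvooge.
Rule 3 (regressive voicing assimilation): /k/ precedes the voiced obstruent /d/, so it voices to [g] by assimilation. /ukdeginuzeuvooge/ → ugdeginuzeuvooge.
Rule 4 (final vowel raising): /e/ is a mid vowel in word-final position, so it raises to [i]. /ugdeginuzeuvooge/ → ugdeginuzeuvoogi.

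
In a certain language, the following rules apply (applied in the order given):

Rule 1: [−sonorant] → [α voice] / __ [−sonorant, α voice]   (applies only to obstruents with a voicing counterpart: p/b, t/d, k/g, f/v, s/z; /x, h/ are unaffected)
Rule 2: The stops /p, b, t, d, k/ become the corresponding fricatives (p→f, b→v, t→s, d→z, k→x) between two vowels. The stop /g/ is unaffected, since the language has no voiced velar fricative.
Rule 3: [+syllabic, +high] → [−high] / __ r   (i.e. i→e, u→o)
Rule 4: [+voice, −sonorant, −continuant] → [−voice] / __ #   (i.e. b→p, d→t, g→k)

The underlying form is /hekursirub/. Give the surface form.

Rule 1 (regressive voicing assimilation): no segment meets the environment; /hekursirub/ is unchanged.
Rule 2 (intervocalic spirantization): /k/ is a stop between vowels /e/ and /u/, so it spirantizes to the fricative [x]. /hekursirub/ → hexursirub.
Rule 3 (pre-rhotic lowering): /u/ is a high vowel immediately before /r/, so it lowers to [o]. /i/ is a high vowel immediately before /r/, so it lowers to [e]. /hexursirub/ → hexorserub.
Rule 4 (final devoicing): /b/ is a voiced stop in word-final position, so it devoices to [p]. /hexorserub/ → hexorserup.

hexorserup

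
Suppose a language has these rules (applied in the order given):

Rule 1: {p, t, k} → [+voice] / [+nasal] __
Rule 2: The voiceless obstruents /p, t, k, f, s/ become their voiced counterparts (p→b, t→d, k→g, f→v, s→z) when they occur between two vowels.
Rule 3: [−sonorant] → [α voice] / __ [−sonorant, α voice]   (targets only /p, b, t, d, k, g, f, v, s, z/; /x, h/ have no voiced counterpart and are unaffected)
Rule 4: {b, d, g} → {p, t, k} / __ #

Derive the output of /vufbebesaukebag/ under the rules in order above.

vuvbebezaugebak

Rule 1 (post-nasal voicing): no segment meets the environment; /vufbebesaukebag/ is unchanged.
Rule 2 (intervocalic voicing): /s/ is a voiceless obstruent between vowels /e/ and /a/, so it voices to [z]. /k/ is a voiceless obstruent between vowels /u/ and /e/, so it voices to [g]. /vufbebesaukebag/ → vufbebezaugebag.
Rule 3 (regressive voicing assimilation): /f/ precedes the voiced obstruent /b/, so it voices to [v] by assimilation. /vufbebezaugebag/ → vuvbebezaugebag.
Rule 4 (final devoicing): /g/ is a voiced stop in word-final position, so it devoices to [k]. /vuvbebezaugebag/ → vuvbebezaugebak.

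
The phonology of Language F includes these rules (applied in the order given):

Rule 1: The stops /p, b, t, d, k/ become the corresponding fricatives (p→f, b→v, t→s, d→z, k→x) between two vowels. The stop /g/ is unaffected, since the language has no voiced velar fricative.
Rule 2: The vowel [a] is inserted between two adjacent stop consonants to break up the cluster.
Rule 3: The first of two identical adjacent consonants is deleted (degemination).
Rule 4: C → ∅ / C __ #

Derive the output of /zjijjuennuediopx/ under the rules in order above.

zjijuenueziop

Rule 1 (intervocalic spirantization): /d/ is a stop between vowels /e/ and /i/, so it spirantizes to the fricative [z]. /zjijjuennuediopx/ → zjijjuennueziopx.
Rule 2 (stop-cluster a-epenthesis): no segment meets the environment; /zjijjuennueziopx/ is unchanged.
Rule 3 (degemination): /jj/ is a geminate; the first /j/ deletes. /nn/ is a geminate; the first /n/ deletes. /zjijjuennueziopx/ → zjijuenueziopx.
Rule 4 (final cluster simplification): /x/ is the second consonant of a word-final cluster /px/, so it deletes. /zjijuenueziopx/ → zjijuenueziop.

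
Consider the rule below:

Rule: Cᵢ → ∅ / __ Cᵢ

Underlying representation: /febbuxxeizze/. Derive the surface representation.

febuxeize

/bb/ is a geminate; the first /b/ deletes.
/xx/ is a geminate; the first /x/ deletes.
/zz/ is a geminate; the first /z/ deletes.
The other instances of /f/, /b/, /x/, /z/ do not occur in the required environment and remain unchanged.
Surface form: [febuxeize].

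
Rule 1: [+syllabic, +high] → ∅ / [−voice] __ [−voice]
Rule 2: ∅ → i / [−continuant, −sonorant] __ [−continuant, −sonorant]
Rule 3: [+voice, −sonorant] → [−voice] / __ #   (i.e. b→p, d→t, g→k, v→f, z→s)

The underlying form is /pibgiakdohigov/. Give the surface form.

Rule 1 (high vowel syncope): no segment meets the environment; /pibgiakdohigov/ is unchanged.
Rule 2 (stop-cluster i-epenthesis): /b/ and /g/ form a stop–stop cluster, so [i] is inserted between them. /k/ and /d/ form a stop–stop cluster, so [i] is inserted between them. /pibgiakdohigov/ → pibigiakidohigov.
Rule 3 (final devoicing): /v/ is a voiced obstruent in word-final position, so it devoices to [f]. /pibigiakidohigov/ → pibigiakidohigof.

pibigiakidohigof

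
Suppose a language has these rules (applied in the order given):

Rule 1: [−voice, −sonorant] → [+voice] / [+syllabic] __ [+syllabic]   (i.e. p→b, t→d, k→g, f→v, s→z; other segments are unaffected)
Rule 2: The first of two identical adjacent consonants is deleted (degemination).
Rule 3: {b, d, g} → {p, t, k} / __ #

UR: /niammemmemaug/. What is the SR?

niamememauk

Rule 1 (intervocalic voicing): no segment meets the environment; /niammemmemaug/ is unchanged.
Rule 2 (degemination): /mm/ is a geminate; the first /m/ deletes. /mm/ is a geminate; the first /m/ deletes. /niammemmemaug/ → niamememaug.
Rule 3 (final devoicing): /g/ is a voiced stop in word-final position, so it devoices to [k]. /niamememaug/ → niamememauk.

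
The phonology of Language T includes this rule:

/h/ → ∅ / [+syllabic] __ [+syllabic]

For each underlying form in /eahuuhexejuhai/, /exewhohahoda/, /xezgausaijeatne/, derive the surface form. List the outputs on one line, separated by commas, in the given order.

eauuexejuai, exewhoaoda, xezgausaijeatne

/eahuuhexejuhai/: /h/ occurs between vowels /a/ and /u/, so it deletes. /h/ occurs between vowels /u/ and /e/, so it deletes. /h/ occurs between vowels /u/ and /a/, so it deletes. → [eauuexejuai].
/exewhohahoda/: /h/ occurs between vowels /o/ and /a/, so it deletes. /h/ occurs between vowels /a/ and /o/, so it deletes. → [exewhoaoda].
/xezgausaijeatne/: the rule's environment is not met; surfaces unchanged as [xezgausaijeatne].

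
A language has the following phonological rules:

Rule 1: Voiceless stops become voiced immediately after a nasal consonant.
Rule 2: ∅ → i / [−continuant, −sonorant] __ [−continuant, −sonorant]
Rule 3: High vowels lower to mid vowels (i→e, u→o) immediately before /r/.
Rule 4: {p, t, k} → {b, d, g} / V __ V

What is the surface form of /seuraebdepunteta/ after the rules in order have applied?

seoraebidebundeda

Rule 1 (post-nasal voicing): /t/ is a voiceless stop immediately after the nasal /n/, so it voices to [d]. /seuraebdepunteta/ → seuraebdepundeta.
Rule 2 (stop-cluster i-epenthesis): /b/ and /d/ form a stop–stop cluster, so [i] is inserted between them. /seuraebdepundeta/ → seuraebidepundeta.
Rule 3 (pre-rhotic lowering): /u/ is a high vowel immediately before /r/, so it lowers to [o]. /seuraebidepundeta/ → seoraebidepundeta.
Rule 4 (intervocalic voicing): /p/ is a voiceless stop between vowels /e/ and /u/, so it voices to [b]. /t/ is a voiceless stop between vowels /e/ and /a/, so it voices to [d]. /seoraebidepundeta/ → seoraebidebundeda.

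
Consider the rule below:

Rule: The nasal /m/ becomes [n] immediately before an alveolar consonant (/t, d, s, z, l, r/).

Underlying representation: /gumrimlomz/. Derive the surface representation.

gunrinlonz

/m/ precedes the alveolar consonant /r/, so it assimilates in place to [n].
/m/ precedes the alveolar consonant /l/, so it assimilates in place to [n].
/m/ precedes the alveolar consonant /z/, so it assimilates in place to [n].
Surface form: [gunrinlonz].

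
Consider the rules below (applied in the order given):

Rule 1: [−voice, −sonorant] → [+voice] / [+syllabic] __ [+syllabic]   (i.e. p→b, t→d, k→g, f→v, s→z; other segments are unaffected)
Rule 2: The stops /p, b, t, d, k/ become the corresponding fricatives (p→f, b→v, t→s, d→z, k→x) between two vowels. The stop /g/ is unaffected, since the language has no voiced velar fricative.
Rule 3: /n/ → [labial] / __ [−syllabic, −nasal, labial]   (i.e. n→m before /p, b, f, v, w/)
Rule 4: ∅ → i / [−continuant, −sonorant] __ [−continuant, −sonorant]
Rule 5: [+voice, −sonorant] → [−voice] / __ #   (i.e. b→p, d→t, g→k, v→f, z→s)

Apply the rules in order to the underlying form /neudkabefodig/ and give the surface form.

neudikavevozik

Rule 1 (intervocalic voicing): /f/ is a voiceless obstruent between vowels /e/ and /o/, so it voices to [v]. /neudkabefodig/ → neudkabevodig.
Rule 2 (intervocalic spirantization): /b/ is a stop between vowels /a/ and /e/, so it spirantizes to the fricative [v]. /d/ is a stop between vowels /o/ and /i/, so it spirantizes to the fricative [z]. /neudkabevodig/ → neudkavevozig.
Rule 3 (nasal place assimilation): no segment meets the environment; /neudkavevozig/ is unchanged.
Rule 4 (stop-cluster i-epenthesis): /d/ and /k/ form a stop–stop cluster, so [i] is inserted between them. /neudkavevozig/ → neudikavevozig.
Rule 5 (final devoicing): /g/ is a voiced obstruent in word-final position, so it devoices to [k]. /neudikavevozig/ → neudikavevozik.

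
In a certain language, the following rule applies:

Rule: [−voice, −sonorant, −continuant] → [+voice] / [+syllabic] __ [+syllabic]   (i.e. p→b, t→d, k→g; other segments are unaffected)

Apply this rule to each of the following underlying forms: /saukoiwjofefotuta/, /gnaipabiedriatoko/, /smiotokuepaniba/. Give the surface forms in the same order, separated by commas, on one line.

saugoiwjofefoduda, gnaibabiedriadogo, smiodoguebaniba

/saukoiwjofefotuta/: /k/ is a voiceless stop between vowels /u/ and /o/, so it voices to [g]. /t/ is a voiceless stop between vowels /o/ and /u/, so it voices to [d]. /t/ is a voiceless stop between vowels /u/ and /a/, so it voices to [d]. → [saugoiwjofefoduda].
/gnaipabiedriatoko/: /p/ is a voiceless stop between vowels /i/ and /a/, so it voices to [b]. /t/ is a voiceless stop between vowels /a/ and /o/, so it voices to [d]. /k/ is a voiceless stop between vowels /o/ and /o/, so it voices to [g]. → [gnaibabiedriadogo].
/smiotokuepaniba/: /t/ is a voiceless stop between vowels /o/ and /o/, so it voices to [d]. /k/ is a voiceless stop between vowels /o/ and /u/, so it voices to [g]. /p/ is a voiceless stop between vowels /e/ and /a/, so it voices to [b]. → [smiodoguebaniba].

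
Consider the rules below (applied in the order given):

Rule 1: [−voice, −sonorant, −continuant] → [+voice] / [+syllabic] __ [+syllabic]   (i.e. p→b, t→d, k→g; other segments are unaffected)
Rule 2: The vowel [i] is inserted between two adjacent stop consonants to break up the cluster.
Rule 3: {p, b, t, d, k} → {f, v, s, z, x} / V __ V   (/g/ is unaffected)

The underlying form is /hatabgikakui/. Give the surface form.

hazavigigagui

Rule 1 (intervocalic voicing): /t/ is a voiceless stop between vowels /a/ and /a/, so it voices to [d]. /k/ is a voiceless stop between vowels /i/ and /a/, so it voices to [g]. /k/ is a voiceless stop between vowels /a/ and /u/, so it voices to [g]. /hatabgikakui/ → hadabgigagui.
Rule 2 (stop-cluster i-epenthesis): /b/ and /g/ form a stop–stop cluster, so [i] is inserted between them. /hadabgigagui/ → hadabigigagui.
Rule 3 (intervocalic spirantization): /d/ is a stop between vowels /a/ and /a/, so it spirantizes to the fricative [z]. /b/ is a stop between vowels /a/ and /i/, so it spirantizes to the fricative [v]. /hadabigigagui/ → hazavigigagui.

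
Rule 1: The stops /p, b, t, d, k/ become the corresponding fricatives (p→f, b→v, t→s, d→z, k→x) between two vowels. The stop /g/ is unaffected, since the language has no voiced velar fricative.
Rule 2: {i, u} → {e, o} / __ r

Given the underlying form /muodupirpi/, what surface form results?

Rule 1 (intervocalic spirantization): /d/ is a stop between vowels /o/ and /u/, so it spirantizes to the fricative [z]. /p/ is a stop between vowels /u/ and /i/, so it spirantizes to the fricative [f]. /muodupirpi/ → muozufirpi.
Rule 2 (pre-rhotic lowering): /i/ is a high vowel immediately before /r/, so it lowers to [e]. /muozufirpi/ → muozuferpi.

muozuferpi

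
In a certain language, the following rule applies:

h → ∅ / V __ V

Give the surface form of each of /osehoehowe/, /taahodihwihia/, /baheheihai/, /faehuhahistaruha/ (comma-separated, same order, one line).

/osehoehowe/: /h/ occurs between vowels /e/ and /o/, so it deletes. /h/ occurs between vowels /e/ and /o/, so it deletes. → [oseoeowe].
/taahodihwihia/: /h/ occurs between vowels /a/ and /o/, so it deletes. /h/ occurs between vowels /i/ and /i/, so it deletes. → [taaodihwiia].
/baheheihai/: /h/ occurs between vowels /a/ and /e/, so it deletes. /h/ occurs between vowels /e/ and /e/, so it deletes. /h/ occurs between vowels /i/ and /a/, so it deletes. → [baeeiai].
/faehuhahistaruha/: /h/ occurs between vowels /e/ and /u/, so it deletes. /h/ occurs between vowels /u/ and /a/, so it deletes. /h/ occurs between vowels /a/ and /i/, so it deletes. /h/ occurs between vowels /u/ and /a/, so it deletes. → [faeuaistarua].

oseoeowe, taaodihwiia, baeeiai, faeuaistarua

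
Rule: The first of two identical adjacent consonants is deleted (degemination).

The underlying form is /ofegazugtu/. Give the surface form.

ofegazugtu

No segment of /ofegazugtu/ meets the structural description of the rule, so the form surfaces unchanged.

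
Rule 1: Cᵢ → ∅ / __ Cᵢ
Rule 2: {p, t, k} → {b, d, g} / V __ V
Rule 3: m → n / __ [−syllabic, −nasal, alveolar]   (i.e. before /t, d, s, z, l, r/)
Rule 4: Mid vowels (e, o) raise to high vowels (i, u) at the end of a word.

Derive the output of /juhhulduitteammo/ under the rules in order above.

Rule 1 (degemination): /hh/ is a geminate; the first /h/ deletes. /tt/ is a geminate; the first /t/ deletes. /mm/ is a geminate; the first /m/ deletes. /juhhulduitteammo/ → juhulduiteamo.
Rule 2 (intervocalic voicing): /t/ is a voiceless stop between vowels /i/ and /e/, so it voices to [d]. /juhulduiteamo/ → juhulduideamo.
Rule 3 (nasal place assimilation): no segment meets the environment; /juhulduideamo/ is unchanged.
Rule 4 (final vowel raising): /o/ is a mid vowel in word-final position, so it raises to [u]. /juhulduideamo/ → juhulduideamu.

juhulduideamu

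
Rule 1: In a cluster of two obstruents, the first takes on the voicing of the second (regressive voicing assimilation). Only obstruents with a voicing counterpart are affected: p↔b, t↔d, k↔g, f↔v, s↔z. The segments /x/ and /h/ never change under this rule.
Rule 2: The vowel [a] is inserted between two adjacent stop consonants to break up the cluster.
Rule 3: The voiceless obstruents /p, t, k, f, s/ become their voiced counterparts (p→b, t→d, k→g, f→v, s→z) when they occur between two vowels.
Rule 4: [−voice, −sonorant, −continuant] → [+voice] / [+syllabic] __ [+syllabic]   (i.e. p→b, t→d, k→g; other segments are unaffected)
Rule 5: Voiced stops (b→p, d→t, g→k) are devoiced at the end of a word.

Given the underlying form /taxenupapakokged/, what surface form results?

Rule 1 (regressive voicing assimilation): /k/ precedes the voiced obstruent /g/, so it voices to [g] by assimilation. /taxenupapakokged/ → taxenupapakogged.
Rule 2 (stop-cluster a-epenthesis): /g/ and /g/ form a stop–stop cluster, so [a] is inserted between them. /taxenupapakogged/ → taxenupapakogaged.
Rule 3 (intervocalic voicing): /p/ is a voiceless obstruent between vowels /u/ and /a/, so it voices to [b]. /p/ is a voiceless obstruent between vowels /a/ and /a/, so it voices to [b]. /k/ is a voiceless obstruent between vowels /a/ and /o/, so it voices to [g]. /taxenupapakogaged/ → taxenubabagogaged.
Rule 4 (intervocalic voicing): no segment meets the environment; /taxenubabagogaged/ is unchanged.
Rule 5 (final devoicing): /d/ is a voiced stop in word-final position, so it devoices to [t]. /taxenubabagogaged/ → taxenubabagogaget.

taxenubabagogaget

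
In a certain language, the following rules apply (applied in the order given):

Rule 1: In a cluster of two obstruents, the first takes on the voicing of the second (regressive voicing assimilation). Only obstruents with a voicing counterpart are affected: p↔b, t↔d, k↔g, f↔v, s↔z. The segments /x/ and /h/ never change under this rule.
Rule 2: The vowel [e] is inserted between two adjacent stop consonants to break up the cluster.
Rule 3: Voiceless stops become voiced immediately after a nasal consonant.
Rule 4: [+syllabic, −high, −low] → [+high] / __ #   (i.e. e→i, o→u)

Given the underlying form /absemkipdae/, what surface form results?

apsemgibedai

Rule 1 (regressive voicing assimilation): /b/ precedes the voiceless obstruent /s/, so it devoices to [p] by assimilation. /p/ precedes the voiced obstruent /d/, so it voices to [b] by assimilation. /absemkipdae/ → apsemkibdae.
Rule 2 (stop-cluster e-epenthesis): /b/ and /d/ form a stop–stop cluster, so [e] is inserted between them. /apsemkibdae/ → apsemkibedae.
Rule 3 (post-nasal voicing): /k/ is a voiceless stop immediately after the nasal /m/, so it voices to [g]. /apsemkibedae/ → apsemgibedae.
Rule 4 (final vowel raising): /e/ is a mid vowel in word-final position, so it raises to [i]. /apsemgibedae/ → apsemgibedai.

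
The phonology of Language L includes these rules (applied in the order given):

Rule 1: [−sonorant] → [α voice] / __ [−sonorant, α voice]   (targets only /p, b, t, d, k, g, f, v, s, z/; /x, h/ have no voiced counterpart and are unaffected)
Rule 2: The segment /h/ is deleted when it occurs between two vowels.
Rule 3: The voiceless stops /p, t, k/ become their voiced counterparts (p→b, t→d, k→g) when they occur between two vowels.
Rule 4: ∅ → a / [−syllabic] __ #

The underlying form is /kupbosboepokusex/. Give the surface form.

kubbozboebogusexa

Rule 1 (regressive voicing assimilation): /p/ precedes the voiced obstruent /b/, so it voices to [b] by assimilation. /s/ precedes the voiced obstruent /b/, so it voices to [z] by assimilation. /kupbosboepokusex/ → kubbozboepokusex.
Rule 2 (intervocalic h-deletion): no segment meets the environment; /kubbozboepokusex/ is unchanged.
Rule 3 (intervocalic voicing): /p/ is a voiceless stop between vowels /e/ and /o/, so it voices to [b]. /k/ is a voiceless stop between vowels /o/ and /u/, so it voices to [g]. /kubbozboepokusex/ → kubbozboebogusex.
Rule 4 (final a-epenthesis): the form ends in the consonant /x/, so [a] is inserted word-finally. /kubbozboebogusex/ → kubbozboebogusexa.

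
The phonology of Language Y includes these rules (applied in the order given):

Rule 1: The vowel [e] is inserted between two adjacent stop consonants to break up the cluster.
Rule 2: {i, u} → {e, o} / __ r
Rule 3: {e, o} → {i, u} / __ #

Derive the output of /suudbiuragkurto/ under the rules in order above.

Rule 1 (stop-cluster e-epenthesis): /d/ and /b/ form a stop–stop cluster, so [e] is inserted between them. /g/ and /k/ form a stop–stop cluster, so [e] is inserted between them. /suudbiuragkurto/ → suudebiuragekurto.
Rule 2 (pre-rhotic lowering): /u/ is a high vowel immediately before /r/, so it lowers to [o]. /u/ is a high vowel immediately before /r/, so it lowers to [o]. /suudebiuragekurto/ → suudebioragekorto.
Rule 3 (final vowel raising): /o/ is a mid vowel in word-final position, so it raises to [u]. /suudebioragekorto/ → suudebioragekortu.

suudebioragekortu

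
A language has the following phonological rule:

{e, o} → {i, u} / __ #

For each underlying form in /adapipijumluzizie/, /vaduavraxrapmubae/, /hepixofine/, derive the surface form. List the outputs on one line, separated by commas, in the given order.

adapipijumluzizii, vaduavraxrapmubai, hepixofini

/adapipijumluzizie/: /e/ is a mid vowel in word-final position, so it raises to [i]. → [adapipijumluzizii].
/vaduavraxrapmubae/: /e/ is a mid vowel in word-final position, so it raises to [i]. → [vaduavraxrapmubai].
/hepixofine/: /e/ is a mid vowel in word-final position, so it raises to [i]. → [hepixofini].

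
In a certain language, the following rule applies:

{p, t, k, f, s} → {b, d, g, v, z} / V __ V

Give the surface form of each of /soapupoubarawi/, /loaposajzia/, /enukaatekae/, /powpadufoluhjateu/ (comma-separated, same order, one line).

soabuboubarawi, loabozajzia, enugaadegae, powpaduvoluhjadeu

/soapupoubarawi/: /p/ is a voiceless obstruent between vowels /a/ and /u/, so it voices to [b]. /p/ is a voiceless obstruent between vowels /u/ and /o/, so it voices to [b]. → [soabuboubarawi].
/loaposajzia/: /p/ is a voiceless obstruent between vowels /a/ and /o/, so it voices to [b]. /s/ is a voiceless obstruent between vowels /o/ and /a/, so it voices to [z]. → [loabozajzia].
/enukaatekae/: /k/ is a voiceless obstruent between vowels /u/ and /a/, so it voices to [g]. /t/ is a voiceless obstruent between vowels /a/ and /e/, so it voices to [d]. /k/ is a voiceless obstruent between vowels /e/ and /a/, so it voices to [g]. → [enugaadegae].
/powpadufoluhjateu/: /f/ is a voiceless obstruent between vowels /u/ and /o/, so it voices to [v]. /t/ is a voiceless obstruent between vowels /a/ and /e/, so it voices to [d]. → [powpaduvoluhjadeu].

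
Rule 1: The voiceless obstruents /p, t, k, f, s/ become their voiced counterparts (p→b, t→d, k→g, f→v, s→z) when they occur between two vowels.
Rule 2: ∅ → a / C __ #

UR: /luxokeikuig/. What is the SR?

Rule 1 (intervocalic voicing): /k/ is a voiceless obstruent between vowels /o/ and /e/, so it voices to [g]. /k/ is a voiceless obstruent between vowels /i/ and /u/, so it voices to [g]. /luxokeikuig/ → luxogeiguig.
Rule 2 (final a-epenthesis): the form ends in the consonant /g/, so [a] is inserted word-finally. /luxogeiguig/ → luxogeiguiga.

luxogeiguiga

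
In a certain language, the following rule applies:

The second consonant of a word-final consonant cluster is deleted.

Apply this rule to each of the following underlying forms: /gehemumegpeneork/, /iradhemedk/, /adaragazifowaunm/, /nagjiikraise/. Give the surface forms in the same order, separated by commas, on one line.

gehemumegpeneor, iradhemed, adaragazifowaun, nagjiikraise

/gehemumegpeneork/: /k/ is the second consonant of a word-final cluster /rk/, so it deletes. → [gehemumegpeneor].
/iradhemedk/: /k/ is the second consonant of a word-final cluster /dk/, so it deletes. → [iradhemed].
/adaragazifowaunm/: /m/ is the second consonant of a word-final cluster /nm/, so it deletes. → [adaragazifowaun].
/nagjiikraise/: the rule's environment is not met; surfaces unchanged as [nagjiikraise].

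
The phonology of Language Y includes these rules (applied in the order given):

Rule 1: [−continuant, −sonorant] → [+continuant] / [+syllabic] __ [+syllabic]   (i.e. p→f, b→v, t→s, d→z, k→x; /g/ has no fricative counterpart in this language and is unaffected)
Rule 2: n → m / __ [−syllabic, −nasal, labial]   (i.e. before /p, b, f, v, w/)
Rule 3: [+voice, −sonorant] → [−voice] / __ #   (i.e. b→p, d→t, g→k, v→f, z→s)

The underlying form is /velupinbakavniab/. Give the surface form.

velufimbaxavniap

Rule 1 (intervocalic spirantization): /p/ is a stop between vowels /u/ and /i/, so it spirantizes to the fricative [f]. /k/ is a stop between vowels /a/ and /a/, so it spirantizes to the fricative [x]. /velupinbakavniab/ → velufinbaxavniab.
Rule 2 (nasal place assimilation): /n/ precedes the labial consonant /b/, so it assimilates in place to [m]. /velufinbaxavniab/ → velufimbaxavniab.
Rule 3 (final devoicing): /b/ is a voiced obstruent in word-final position, so it devoices to [p]. /velufimbaxavniab/ → velufimbaxavniap.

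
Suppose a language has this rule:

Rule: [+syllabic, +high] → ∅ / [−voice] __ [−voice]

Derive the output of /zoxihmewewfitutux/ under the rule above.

zoxhmewewfttx

/i/ is a high vowel flanked by voiceless consonants /x/ and /h/, so it deletes.
/i/ is a high vowel flanked by voiceless consonants /f/ and /t/, so it deletes.
/u/ is a high vowel flanked by voiceless consonants /t/ and /t/, so it deletes.
/u/ is a high vowel flanked by voiceless consonants /t/ and /x/, so it deletes.
Surface form: [zoxhmewewfttx].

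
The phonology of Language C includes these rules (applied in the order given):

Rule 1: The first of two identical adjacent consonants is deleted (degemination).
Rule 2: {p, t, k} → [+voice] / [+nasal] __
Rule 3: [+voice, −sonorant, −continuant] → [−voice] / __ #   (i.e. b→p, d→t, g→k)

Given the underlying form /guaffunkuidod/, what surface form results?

Rule 1 (degemination): /ff/ is a geminate; the first /f/ deletes. /guaffunkuidod/ → guafunkuidod.
Rule 2 (post-nasal voicing): /k/ is a voiceless stop immediately after the nasal /n/, so it voices to [g]. /guafunkuidod/ → guafunguidod.
Rule 3 (final devoicing): /d/ is a voiced stop in word-final position, so it devoices to [t]. /guafunguidod/ → guafunguidot.

guafunguidot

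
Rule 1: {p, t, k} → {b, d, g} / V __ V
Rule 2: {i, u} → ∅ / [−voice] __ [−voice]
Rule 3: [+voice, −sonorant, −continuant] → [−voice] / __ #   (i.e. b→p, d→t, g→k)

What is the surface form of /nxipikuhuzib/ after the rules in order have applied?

nxibiguhuzip

Rule 1 (intervocalic voicing): /p/ is a voiceless stop between vowels /i/ and /i/, so it voices to [b]. /k/ is a voiceless stop between vowels /i/ and /u/, so it voices to [g]. /nxipikuhuzib/ → nxibiguhuzib.
Rule 2 (high vowel syncope): no segment meets the environment; /nxibiguhuzib/ is unchanged.
Rule 3 (final devoicing): /b/ is a voiced stop in word-final position, so it devoices to [p]. /nxibiguhuzib/ → nxibiguhuzip.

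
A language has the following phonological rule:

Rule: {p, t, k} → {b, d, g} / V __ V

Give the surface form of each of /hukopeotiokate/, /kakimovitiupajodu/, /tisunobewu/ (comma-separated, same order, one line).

hugobeodiogade, kagimovidiubajodu, tisunobewu

/hukopeotiokate/: /k/ is a voiceless stop between vowels /u/ and /o/, so it voices to [g]. /p/ is a voiceless stop between vowels /o/ and /e/, so it voices to [b]. /t/ is a voiceless stop between vowels /o/ and /i/, so it voices to [d]. /k/ is a voiceless stop between vowels /o/ and /a/, so it voices to [g]. /t/ is a voiceless stop between vowels /a/ and /e/, so it voices to [d]. → [hugobeodiogade].
/kakimovitiupajodu/: /k/ is a voiceless stop between vowels /a/ and /i/, so it voices to [g]. /t/ is a voiceless stop between vowels /i/ and /i/, so it voices to [d]. /p/ is a voiceless stop between vowels /u/ and /a/, so it voices to [b]. → [kagimovidiubajodu].
/tisunobewu/: the rule's environment is not met; surfaces unchanged as [tisunobewu].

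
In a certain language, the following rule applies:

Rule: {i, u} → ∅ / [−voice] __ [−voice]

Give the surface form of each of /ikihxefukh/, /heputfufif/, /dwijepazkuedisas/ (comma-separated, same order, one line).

ikhxefkh, heptfff, dwijepazkuedisas

/ikihxefukh/: /i/ is a high vowel flanked by voiceless consonants /k/ and /h/, so it deletes. /u/ is a high vowel flanked by voiceless consonants /f/ and /k/, so it deletes. → [ikhxefkh].
/heputfufif/: /u/ is a high vowel flanked by voiceless consonants /p/ and /t/, so it deletes. /u/ is a high vowel flanked by voiceless consonants /f/ and /f/, so it deletes. /i/ is a high vowel flanked by voiceless consonants /f/ and /f/, so it deletes. → [heptfff].
/dwijepazkuedisas/: the rule's environment is not met; surfaces unchanged as [dwijepazkuedisas].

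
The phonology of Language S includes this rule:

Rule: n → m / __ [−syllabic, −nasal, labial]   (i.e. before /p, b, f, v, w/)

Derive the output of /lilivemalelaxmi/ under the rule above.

No segment of /lilivemalelaxmi/ meets the structural description of the rule, so the form surfaces unchanged.

lilivemalelaxmi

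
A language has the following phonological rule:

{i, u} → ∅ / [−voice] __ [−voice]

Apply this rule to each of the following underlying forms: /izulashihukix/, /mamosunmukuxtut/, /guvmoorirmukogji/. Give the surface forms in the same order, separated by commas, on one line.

/izulashihukix/: /i/ is a high vowel flanked by voiceless consonants /h/ and /h/, so it deletes. /u/ is a high vowel flanked by voiceless consonants /h/ and /k/, so it deletes. /i/ is a high vowel flanked by voiceless consonants /k/ and /x/, so it deletes. → [izulashhkx].
/mamosunmukuxtut/: /u/ is a high vowel flanked by voiceless consonants /k/ and /x/, so it deletes. /u/ is a high vowel flanked by voiceless consonants /t/ and /t/, so it deletes. → [mamosunmukxtt].
/guvmoorirmukogji/: the rule's environment is not met; surfaces unchanged as [guvmoorirmukogji].

izulashhkx, mamosunmukxtt, guvmoorirmukogji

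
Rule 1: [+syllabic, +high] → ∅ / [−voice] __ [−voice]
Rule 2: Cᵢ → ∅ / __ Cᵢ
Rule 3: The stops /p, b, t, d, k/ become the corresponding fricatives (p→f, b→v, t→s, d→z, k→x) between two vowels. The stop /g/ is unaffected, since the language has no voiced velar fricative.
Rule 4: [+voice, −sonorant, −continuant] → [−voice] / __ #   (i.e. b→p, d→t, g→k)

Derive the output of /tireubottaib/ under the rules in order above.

Rule 1 (high vowel syncope): no segment meets the environment; /tireubottaib/ is unchanged.
Rule 2 (degemination): /tt/ is a geminate; the first /t/ deletes. /tireubottaib/ → tireubotaib.
Rule 3 (intervocalic spirantization): /b/ is a stop between vowels /u/ and /o/, so it spirantizes to the fricative [v]. /t/ is a stop between vowels /o/ and /a/, so it spirantizes to the fricative [s]. /tireubotaib/ → tireuvosaib.
Rule 4 (final devoicing): /b/ is a voiced stop in word-final position, so it devoices to [p]. /tireuvosaib/ → tireuvosaip.

tireuvosaip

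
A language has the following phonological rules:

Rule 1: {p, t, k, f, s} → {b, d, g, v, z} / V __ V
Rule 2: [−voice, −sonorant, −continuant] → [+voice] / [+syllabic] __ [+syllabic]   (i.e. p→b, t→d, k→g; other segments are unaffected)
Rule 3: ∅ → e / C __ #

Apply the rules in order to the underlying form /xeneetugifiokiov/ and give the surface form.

xeneedugiviogiove

Rule 1 (intervocalic voicing): /t/ is a voiceless obstruent between vowels /e/ and /u/, so it voices to [d]. /f/ is a voiceless obstruent between vowels /i/ and /i/, so it voices to [v]. /k/ is a voiceless obstruent between vowels /o/ and /i/, so it voices to [g]. /xeneetugifiokiov/ → xeneedugiviogiov.
Rule 2 (intervocalic voicing): no segment meets the environment; /xeneedugiviogiov/ is unchanged.
Rule 3 (final e-epenthesis): the form ends in the consonant /v/, so [e] is inserted word-finally. /xeneedugiviogiov/ → xeneedugiviogiove.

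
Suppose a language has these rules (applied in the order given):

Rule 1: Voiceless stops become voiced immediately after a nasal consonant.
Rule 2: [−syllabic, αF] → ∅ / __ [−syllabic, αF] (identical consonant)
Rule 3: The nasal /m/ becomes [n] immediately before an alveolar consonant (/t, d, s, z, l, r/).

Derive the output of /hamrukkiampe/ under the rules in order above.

hanrukiambe

Rule 1 (post-nasal voicing): /p/ is a voiceless stop immediately after the nasal /m/, so it voices to [b]. /hamrukkiampe/ → hamrukkiambe.
Rule 2 (degemination): /kk/ is a geminate; the first /k/ deletes. /hamrukkiambe/ → hamrukiambe.
Rule 3 (nasal place assimilation): /m/ precedes the alveolar consonant /r/, so it assimilates in place to [n]. /hamrukiambe/ → hanrukiambe.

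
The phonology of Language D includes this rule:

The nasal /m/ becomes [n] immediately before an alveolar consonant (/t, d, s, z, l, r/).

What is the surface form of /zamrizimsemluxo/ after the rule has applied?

/m/ precedes the alveolar consonant /r/, so it assimilates in place to [n].
/m/ precedes the alveolar consonant /s/, so it assimilates in place to [n].
/m/ precedes the alveolar consonant /l/, so it assimilates in place to [n].
Surface form: [zanrizinsenluxo].

zanrizinsenluxo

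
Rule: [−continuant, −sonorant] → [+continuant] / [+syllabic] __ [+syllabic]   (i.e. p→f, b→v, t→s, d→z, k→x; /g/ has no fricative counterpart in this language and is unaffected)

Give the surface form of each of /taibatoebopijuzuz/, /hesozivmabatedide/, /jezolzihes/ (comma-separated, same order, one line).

/taibatoebopijuzuz/: /b/ is a stop between vowels /i/ and /a/, so it spirantizes to the fricative [v]. /t/ is a stop between vowels /a/ and /o/, so it spirantizes to the fricative [s]. /b/ is a stop between vowels /e/ and /o/, so it spirantizes to the fricative [v]. /p/ is a stop between vowels /o/ and /i/, so it spirantizes to the fricative [f]. → [taivasoevofijuzuz].
/hesozivmabatedide/: /b/ is a stop between vowels /a/ and /a/, so it spirantizes to the fricative [v]. /t/ is a stop between vowels /a/ and /e/, so it spirantizes to the fricative [s]. /d/ is a stop between vowels /e/ and /i/, so it spirantizes to the fricative [z]. /d/ is a stop between vowels /i/ and /e/, so it spirantizes to the fricative [z]. → [hesozivmavasezize].
/jezolzihes/: the rule's environment is not met; surfaces unchanged as [jezolzihes].

taivasoevofijuzuz, hesozivmavasezize, jezolzihes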